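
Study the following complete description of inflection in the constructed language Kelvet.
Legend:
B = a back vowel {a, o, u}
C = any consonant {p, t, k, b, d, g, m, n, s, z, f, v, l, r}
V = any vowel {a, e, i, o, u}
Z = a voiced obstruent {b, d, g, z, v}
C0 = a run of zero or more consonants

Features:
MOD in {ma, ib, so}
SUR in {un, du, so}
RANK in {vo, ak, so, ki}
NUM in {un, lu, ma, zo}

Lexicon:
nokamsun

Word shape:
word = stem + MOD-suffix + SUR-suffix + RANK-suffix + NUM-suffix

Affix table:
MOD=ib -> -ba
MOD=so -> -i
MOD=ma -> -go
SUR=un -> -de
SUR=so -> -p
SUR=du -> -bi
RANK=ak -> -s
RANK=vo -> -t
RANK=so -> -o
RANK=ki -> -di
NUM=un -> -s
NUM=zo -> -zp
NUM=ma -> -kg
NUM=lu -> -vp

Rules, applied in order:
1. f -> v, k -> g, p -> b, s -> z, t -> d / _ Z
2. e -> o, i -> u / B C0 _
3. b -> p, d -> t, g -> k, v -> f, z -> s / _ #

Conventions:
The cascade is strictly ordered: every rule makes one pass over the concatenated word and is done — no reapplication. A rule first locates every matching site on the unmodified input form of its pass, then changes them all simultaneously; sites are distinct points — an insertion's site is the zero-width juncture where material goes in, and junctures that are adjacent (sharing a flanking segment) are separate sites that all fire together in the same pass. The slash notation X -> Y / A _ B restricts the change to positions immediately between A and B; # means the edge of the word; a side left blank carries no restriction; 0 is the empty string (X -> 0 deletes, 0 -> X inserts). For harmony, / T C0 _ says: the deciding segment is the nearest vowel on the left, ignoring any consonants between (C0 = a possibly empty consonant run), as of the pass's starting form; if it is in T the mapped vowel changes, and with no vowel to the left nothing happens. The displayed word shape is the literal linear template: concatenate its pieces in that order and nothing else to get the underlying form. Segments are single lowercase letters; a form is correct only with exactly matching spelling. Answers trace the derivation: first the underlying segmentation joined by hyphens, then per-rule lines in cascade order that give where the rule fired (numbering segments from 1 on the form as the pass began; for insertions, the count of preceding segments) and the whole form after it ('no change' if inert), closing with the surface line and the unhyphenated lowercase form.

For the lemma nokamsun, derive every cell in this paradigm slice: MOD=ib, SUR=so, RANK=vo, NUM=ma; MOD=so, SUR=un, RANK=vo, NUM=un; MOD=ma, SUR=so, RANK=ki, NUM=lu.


cell MOD=ib, SUR=so, RANK=vo, NUM=ma:
underlying: nokamsun-ba-p-t-kg
1. f -> v, k -> g, p -> b, s -> z, t -> d / _ Z: fires at position(s) 13: nokamsunbaptgg
2. e -> o, i -> u / B C0 _: no change
3. b -> p, d -> t, g -> k, v -> f, z -> s / _ #: fires at position(s) 14: nokamsunbaptgk
surface: nokamsunbaptgk

cell MOD=so, SUR=un, RANK=vo, NUM=un:
underlying: nokamsun-i-de-t-s
1. f -> v, k -> g, p -> b, s -> z, t -> d / _ Z: no change
2. e -> o, i -> u / B C0 _: fires at position(s) 9: nokamsunudets
3. b -> p, d -> t, g -> k, v -> f, z -> s / _ #: no change
surface: nokamsunudets

cell MOD=ma, SUR=so, RANK=ki, NUM=lu:
underlying: nokamsun-go-p-di-vp
1. f -> v, k -> g, p -> b, s -> z, t -> d / _ Z: fires at position(s) 11: nokamsungobdivp
2. e -> o, i -> u / B C0 _: fires at position(s) 13: nokamsungobduvp
3. b -> p, d -> t, g -> k, v -> f, z -> s / _ #: no change
surface: nokamsungobduvp


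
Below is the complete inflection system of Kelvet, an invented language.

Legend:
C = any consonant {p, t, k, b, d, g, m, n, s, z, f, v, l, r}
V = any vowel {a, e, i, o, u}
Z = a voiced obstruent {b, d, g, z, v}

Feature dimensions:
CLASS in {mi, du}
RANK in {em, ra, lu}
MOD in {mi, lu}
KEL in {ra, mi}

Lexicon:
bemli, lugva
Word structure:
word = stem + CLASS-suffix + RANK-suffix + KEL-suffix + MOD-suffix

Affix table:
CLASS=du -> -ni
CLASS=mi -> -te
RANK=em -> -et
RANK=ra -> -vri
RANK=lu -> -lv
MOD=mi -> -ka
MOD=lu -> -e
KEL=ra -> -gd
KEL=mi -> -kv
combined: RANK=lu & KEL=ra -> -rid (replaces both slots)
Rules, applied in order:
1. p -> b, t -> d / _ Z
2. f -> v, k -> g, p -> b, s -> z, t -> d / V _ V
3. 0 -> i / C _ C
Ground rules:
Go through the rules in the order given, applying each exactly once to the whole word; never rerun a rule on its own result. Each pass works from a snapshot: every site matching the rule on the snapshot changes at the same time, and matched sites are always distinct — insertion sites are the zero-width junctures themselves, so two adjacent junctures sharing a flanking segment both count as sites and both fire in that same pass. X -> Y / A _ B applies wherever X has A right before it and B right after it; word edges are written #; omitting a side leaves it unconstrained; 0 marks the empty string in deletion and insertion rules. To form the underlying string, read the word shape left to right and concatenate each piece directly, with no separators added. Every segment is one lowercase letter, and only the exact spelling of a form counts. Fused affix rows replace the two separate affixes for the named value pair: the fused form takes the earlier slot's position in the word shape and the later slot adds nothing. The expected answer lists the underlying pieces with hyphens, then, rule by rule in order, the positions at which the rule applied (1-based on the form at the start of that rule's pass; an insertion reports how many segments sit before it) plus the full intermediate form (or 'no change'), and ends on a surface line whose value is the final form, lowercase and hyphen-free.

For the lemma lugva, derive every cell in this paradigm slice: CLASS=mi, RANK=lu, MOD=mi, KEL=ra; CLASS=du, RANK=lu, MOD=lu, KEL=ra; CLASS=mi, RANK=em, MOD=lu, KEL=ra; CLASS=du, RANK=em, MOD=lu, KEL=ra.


cell CLASS=mi, RANK=lu, MOD=mi, KEL=ra:
underlying: lugva-te-rid-ka
1. p -> b, t -> d / _ Z: no change
2. f -> v, k -> g, p -> b, s -> z, t -> d / V _ V: fires at position(s) 6: lugvaderidka
3. 0 -> i / C _ C: inserts after position(s) 3, 10: lugivaderidika
surface: lugivaderidika

cell CLASS=du, RANK=lu, MOD=lu, KEL=ra:
underlying: lugva-ni-rid-e
1. p -> b, t -> d / _ Z: no change
2. f -> v, k -> g, p -> b, s -> z, t -> d / V _ V: no change
3. 0 -> i / C _ C: inserts after position(s) 3: lugivaniride
surface: lugivaniride

cell CLASS=mi, RANK=em, MOD=lu, KEL=ra:
underlying: lugva-te-et-gd-e
1. p -> b, t -> d / _ Z: fires at position(s) 9: lugvateedgde
2. f -> v, k -> g, p -> b, s -> z, t -> d / V _ V: fires at position(s) 6: lugvadeedgde
3. 0 -> i / C _ C: inserts after position(s) 3, 9, 10: lugivadeedigide
surface: lugivadeedigide

cell CLASS=du, RANK=em, MOD=lu, KEL=ra:
underlying: lugva-ni-et-gd-e
1. p -> b, t -> d / _ Z: fires at position(s) 9: lugvaniedgde
2. f -> v, k -> g, p -> b, s -> z, t -> d / V _ V: no change
3. 0 -> i / C _ C: inserts after position(s) 3, 9, 10: lugivaniedigide
surface: lugivaniedigide


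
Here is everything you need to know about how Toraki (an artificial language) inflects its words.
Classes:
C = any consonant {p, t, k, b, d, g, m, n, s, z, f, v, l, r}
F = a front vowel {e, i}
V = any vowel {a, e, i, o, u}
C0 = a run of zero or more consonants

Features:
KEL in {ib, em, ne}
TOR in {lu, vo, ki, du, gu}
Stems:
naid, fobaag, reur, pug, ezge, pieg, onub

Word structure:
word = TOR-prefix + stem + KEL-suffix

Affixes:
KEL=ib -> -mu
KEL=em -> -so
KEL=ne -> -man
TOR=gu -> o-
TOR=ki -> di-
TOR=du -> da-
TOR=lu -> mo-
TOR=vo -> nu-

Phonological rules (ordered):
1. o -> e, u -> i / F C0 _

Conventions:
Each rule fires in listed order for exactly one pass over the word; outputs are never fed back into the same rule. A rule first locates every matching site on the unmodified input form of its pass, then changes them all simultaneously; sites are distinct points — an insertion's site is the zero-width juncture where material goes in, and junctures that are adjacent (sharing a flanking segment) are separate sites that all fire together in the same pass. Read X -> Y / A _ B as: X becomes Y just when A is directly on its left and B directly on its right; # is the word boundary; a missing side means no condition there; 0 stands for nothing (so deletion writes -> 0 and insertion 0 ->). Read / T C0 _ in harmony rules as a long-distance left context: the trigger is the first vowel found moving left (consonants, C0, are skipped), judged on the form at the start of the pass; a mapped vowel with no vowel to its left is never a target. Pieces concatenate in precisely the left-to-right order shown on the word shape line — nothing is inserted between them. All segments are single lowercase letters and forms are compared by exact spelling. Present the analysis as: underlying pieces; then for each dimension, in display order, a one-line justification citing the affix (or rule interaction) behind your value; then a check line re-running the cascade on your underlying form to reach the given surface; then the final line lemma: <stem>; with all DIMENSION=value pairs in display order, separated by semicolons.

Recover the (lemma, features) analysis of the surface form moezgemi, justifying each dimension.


underlying: mo-ezge-mu
KEL=ib - signalled by the affix -mu
TOR=lu - signalled by the affix mo-
check: moezgemu -> moezgemi
lemma: ezge; KEL=ib; TOR=lu


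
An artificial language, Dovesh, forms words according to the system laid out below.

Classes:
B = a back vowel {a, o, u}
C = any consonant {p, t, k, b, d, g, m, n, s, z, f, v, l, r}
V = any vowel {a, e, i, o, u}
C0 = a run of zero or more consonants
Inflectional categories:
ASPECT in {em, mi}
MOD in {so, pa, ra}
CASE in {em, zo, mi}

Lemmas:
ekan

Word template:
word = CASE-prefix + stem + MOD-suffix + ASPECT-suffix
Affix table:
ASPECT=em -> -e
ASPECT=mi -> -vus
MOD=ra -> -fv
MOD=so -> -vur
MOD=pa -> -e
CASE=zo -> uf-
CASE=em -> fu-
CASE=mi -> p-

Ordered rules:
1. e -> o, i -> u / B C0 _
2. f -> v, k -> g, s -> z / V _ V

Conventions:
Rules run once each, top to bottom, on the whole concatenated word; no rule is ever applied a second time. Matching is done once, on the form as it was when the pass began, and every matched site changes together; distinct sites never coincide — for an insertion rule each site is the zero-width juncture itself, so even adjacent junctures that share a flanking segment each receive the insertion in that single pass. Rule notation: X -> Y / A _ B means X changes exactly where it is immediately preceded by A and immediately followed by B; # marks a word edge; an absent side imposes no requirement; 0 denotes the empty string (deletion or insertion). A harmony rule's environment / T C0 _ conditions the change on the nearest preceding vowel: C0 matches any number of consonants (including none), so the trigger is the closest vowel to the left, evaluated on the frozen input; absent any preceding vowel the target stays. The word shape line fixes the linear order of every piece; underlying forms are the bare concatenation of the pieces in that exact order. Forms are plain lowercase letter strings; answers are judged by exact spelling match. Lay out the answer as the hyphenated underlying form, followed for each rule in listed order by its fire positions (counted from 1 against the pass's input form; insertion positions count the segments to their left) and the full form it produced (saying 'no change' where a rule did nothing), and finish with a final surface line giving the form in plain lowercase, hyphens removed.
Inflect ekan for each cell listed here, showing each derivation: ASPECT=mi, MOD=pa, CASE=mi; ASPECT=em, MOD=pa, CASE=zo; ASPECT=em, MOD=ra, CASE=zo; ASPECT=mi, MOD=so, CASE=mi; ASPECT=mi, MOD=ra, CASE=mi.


cell ASPECT=mi, MOD=pa, CASE=mi:
underlying: p-ekan-e-vus
1. e -> o, i -> u / B C0 _: fires at position(s) 6: pekanovus
2. f -> v, k -> g, s -> z / V _ V: fires at position(s) 3: peganovus
surface: peganovus

cell ASPECT=em, MOD=pa, CASE=zo:
underlying: uf-ekan-e-e
1. e -> o, i -> u / B C0 _: fires at position(s) 3, 7: ufokanoe
2. f -> v, k -> g, s -> z / V _ V: fires at position(s) 2, 4: uvoganoe
surface: uvoganoe

cell ASPECT=em, MOD=ra, CASE=zo:
underlying: uf-ekan-fv-e
1. e -> o, i -> u / B C0 _: fires at position(s) 3, 9: ufokanfvo
2. f -> v, k -> g, s -> z / V _ V: fires at position(s) 2, 4: uvoganfvo
surface: uvoganfvo

cell ASPECT=mi, MOD=so, CASE=mi:
underlying: p-ekan-vur-vus
1. e -> o, i -> u / B C0 _: no change
2. f -> v, k -> g, s -> z / V _ V: fires at position(s) 3: peganvurvus
surface: peganvurvus

cell ASPECT=mi, MOD=ra, CASE=mi:
underlying: p-ekan-fv-vus
1. e -> o, i -> u / B C0 _: no change
2. f -> v, k -> g, s -> z / V _ V: fires at position(s) 3: peganfvvus
surface: peganfvvus


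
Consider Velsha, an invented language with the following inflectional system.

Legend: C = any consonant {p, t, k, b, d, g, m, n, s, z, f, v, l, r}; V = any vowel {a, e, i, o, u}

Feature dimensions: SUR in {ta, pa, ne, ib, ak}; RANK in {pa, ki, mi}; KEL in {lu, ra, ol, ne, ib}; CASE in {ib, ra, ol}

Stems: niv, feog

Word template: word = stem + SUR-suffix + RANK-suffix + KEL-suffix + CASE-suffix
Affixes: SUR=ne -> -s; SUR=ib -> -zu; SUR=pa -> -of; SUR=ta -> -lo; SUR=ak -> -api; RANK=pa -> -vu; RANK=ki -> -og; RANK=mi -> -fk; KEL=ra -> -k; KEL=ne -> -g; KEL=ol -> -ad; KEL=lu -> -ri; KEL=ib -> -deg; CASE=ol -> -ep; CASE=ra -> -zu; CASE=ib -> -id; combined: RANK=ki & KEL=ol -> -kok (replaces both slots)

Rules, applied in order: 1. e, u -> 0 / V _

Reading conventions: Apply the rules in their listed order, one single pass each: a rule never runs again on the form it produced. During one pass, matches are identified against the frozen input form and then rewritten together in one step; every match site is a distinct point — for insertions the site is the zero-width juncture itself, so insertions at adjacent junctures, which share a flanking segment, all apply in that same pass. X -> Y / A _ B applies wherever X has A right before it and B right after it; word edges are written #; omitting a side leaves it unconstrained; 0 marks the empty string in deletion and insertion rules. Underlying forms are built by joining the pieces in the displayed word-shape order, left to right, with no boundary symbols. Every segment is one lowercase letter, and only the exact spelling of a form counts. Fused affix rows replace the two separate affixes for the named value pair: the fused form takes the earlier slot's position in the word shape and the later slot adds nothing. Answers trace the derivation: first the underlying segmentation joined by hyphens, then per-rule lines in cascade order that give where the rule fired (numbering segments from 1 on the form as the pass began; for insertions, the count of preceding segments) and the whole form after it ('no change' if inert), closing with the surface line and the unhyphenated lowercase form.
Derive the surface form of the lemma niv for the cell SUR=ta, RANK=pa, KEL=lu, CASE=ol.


underlying: niv-lo-vu-ri-ep
1. e, u -> 0 / V _: fires at position(s) 10: nivlovurip
surface: nivlovurip


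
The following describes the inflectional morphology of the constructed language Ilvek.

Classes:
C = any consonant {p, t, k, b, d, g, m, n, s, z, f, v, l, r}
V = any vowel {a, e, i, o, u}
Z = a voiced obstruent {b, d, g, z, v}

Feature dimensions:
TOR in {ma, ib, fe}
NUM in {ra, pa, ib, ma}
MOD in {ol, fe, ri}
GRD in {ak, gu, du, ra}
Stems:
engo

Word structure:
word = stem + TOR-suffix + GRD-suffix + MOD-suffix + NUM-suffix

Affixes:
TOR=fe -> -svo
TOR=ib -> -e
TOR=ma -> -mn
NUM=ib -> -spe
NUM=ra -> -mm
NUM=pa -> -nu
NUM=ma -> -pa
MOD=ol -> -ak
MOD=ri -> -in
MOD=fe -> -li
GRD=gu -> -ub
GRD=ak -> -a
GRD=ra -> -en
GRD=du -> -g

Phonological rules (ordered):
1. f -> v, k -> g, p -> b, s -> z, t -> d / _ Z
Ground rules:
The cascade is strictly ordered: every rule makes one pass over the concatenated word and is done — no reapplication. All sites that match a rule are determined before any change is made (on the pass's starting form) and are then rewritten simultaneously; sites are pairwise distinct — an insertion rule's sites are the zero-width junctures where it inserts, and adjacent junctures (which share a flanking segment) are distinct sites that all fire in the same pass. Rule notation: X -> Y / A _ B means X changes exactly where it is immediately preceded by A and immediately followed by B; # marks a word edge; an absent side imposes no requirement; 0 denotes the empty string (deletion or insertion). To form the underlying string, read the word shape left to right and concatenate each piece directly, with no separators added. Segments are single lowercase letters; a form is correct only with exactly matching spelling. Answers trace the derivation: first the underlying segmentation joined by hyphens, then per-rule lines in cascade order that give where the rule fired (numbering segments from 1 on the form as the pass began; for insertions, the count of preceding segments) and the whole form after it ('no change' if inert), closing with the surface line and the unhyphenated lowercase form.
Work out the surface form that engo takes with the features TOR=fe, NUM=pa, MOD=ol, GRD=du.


underlying: engo-svo-g-ak-nu
1. f -> v, k -> g, p -> b, s -> z, t -> d / _ Z: fires at position(s) 5: engozvogaknu
surface: engozvogaknu


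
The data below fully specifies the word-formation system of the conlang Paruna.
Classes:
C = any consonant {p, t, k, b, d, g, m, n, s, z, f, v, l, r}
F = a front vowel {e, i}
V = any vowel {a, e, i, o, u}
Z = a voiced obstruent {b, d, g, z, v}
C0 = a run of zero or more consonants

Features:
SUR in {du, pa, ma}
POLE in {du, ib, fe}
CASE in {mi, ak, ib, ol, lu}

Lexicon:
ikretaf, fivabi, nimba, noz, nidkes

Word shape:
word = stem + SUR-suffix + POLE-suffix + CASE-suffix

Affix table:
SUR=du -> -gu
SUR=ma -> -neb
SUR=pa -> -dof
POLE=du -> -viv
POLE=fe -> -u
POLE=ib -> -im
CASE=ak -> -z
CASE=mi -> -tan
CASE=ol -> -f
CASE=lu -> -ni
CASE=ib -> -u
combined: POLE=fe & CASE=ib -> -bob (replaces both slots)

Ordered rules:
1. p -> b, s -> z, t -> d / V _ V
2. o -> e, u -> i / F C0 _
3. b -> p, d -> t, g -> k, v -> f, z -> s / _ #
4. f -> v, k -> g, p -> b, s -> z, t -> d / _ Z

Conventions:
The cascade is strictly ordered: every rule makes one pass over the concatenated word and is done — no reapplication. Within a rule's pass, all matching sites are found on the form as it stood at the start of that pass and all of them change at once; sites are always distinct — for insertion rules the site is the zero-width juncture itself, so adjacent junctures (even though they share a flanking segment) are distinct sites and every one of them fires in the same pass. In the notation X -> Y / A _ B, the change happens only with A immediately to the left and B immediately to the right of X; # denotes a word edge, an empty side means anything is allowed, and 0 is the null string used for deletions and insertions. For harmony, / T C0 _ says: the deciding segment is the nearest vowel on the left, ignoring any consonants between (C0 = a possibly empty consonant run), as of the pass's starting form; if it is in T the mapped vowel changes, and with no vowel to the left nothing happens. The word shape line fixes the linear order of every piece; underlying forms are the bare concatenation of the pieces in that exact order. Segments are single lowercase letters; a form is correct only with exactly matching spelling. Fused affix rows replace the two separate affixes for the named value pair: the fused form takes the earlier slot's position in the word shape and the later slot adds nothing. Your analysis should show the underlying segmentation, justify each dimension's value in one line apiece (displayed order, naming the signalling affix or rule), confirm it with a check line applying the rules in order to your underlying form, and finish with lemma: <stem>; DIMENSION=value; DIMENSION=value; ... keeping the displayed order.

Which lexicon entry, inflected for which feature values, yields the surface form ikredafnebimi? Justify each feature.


underlying: ikretaf-neb-im-u
SUR=ma - signalled by the affix -neb
POLE=ib - signalled by the affix -im
CASE=ib - signalled by the affix -u
check: ikretafnebimu -> ikredafnebimu -> ikredafnebimi -> ikredafnebimi -> ikredafnebimi
lemma: ikretaf; SUR=ma; POLE=ib; CASE=ib


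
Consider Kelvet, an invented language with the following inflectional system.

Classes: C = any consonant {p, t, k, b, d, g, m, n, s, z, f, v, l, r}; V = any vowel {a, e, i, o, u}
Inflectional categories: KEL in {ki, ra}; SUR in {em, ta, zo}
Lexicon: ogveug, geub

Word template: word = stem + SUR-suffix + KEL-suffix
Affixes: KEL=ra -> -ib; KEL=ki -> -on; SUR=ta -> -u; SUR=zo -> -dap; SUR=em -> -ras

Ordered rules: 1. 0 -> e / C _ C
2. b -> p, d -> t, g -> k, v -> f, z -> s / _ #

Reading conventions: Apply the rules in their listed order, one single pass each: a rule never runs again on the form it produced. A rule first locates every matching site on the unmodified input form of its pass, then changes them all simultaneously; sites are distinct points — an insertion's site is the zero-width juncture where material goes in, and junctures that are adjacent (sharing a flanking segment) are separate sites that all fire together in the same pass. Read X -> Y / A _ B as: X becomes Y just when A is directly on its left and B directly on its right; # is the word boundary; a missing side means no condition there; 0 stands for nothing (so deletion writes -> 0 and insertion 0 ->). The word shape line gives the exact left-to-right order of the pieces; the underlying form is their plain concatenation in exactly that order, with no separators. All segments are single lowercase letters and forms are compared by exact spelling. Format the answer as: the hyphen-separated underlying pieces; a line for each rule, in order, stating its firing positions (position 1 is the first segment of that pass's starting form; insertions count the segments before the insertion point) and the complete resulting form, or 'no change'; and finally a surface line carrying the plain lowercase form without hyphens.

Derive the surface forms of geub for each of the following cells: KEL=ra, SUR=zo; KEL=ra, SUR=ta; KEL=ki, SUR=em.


cell KEL=ra, SUR=zo:
underlying: geub-dap-ib
1. 0 -> e / C _ C: inserts after position(s) 4: geubedapib
2. b -> p, d -> t, g -> k, v -> f, z -> s / _ #: fires at position(s) 10: geubedapip
surface: geubedapip

cell KEL=ra, SUR=ta:
underlying: geub-u-ib
1. 0 -> e / C _ C: no change
2. b -> p, d -> t, g -> k, v -> f, z -> s / _ #: fires at position(s) 7: geubuip
surface: geubuip

cell KEL=ki, SUR=em:
underlying: geub-ras-on
1. 0 -> e / C _ C: inserts after position(s) 4: geuberason
2. b -> p, d -> t, g -> k, v -> f, z -> s / _ #: no change
surface: geuberason


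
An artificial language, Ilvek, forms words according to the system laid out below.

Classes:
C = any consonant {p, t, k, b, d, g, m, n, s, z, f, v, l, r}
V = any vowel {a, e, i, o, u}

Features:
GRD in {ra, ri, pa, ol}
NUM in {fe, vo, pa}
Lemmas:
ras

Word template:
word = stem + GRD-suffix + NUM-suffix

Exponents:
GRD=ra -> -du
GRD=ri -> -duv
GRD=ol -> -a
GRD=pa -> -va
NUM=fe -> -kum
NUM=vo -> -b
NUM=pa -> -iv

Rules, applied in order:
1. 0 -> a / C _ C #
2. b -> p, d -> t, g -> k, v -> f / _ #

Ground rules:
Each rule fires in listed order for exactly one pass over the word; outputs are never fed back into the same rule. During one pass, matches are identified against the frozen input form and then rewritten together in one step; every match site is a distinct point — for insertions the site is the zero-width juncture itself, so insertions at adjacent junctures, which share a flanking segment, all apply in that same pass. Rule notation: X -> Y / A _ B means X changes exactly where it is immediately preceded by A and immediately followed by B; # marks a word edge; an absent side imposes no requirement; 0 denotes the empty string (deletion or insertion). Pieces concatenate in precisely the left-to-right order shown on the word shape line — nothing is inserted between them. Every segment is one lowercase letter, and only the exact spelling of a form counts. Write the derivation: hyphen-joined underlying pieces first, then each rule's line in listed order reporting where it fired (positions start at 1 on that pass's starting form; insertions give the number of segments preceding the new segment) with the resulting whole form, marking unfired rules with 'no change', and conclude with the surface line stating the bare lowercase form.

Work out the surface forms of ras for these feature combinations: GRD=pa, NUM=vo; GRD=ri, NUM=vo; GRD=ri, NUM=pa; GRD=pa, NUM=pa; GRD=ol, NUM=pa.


cell GRD=pa, NUM=vo:
underlying: ras-va-b
1. 0 -> a / C _ C #: no change
2. b -> p, d -> t, g -> k, v -> f / _ #: fires at position(s) 6: rasvap
surface: rasvap

cell GRD=ri, NUM=vo:
underlying: ras-duv-b
1. 0 -> a / C _ C #: inserts after position(s) 6: rasduvab
2. b -> p, d -> t, g -> k, v -> f / _ #: fires at position(s) 8: rasduvap
surface: rasduvap

cell GRD=ri, NUM=pa:
underlying: ras-duv-iv
1. 0 -> a / C _ C #: no change
2. b -> p, d -> t, g -> k, v -> f / _ #: fires at position(s) 8: rasduvif
surface: rasduvif

cell GRD=pa, NUM=pa:
underlying: ras-va-iv
1. 0 -> a / C _ C #: no change
2. b -> p, d -> t, g -> k, v -> f / _ #: fires at position(s) 7: rasvaif
surface: rasvaif

cell GRD=ol, NUM=pa:
underlying: ras-a-iv
1. 0 -> a / C _ C #: no change
2. b -> p, d -> t, g -> k, v -> f / _ #: fires at position(s) 6: rasaif
surface: rasaif


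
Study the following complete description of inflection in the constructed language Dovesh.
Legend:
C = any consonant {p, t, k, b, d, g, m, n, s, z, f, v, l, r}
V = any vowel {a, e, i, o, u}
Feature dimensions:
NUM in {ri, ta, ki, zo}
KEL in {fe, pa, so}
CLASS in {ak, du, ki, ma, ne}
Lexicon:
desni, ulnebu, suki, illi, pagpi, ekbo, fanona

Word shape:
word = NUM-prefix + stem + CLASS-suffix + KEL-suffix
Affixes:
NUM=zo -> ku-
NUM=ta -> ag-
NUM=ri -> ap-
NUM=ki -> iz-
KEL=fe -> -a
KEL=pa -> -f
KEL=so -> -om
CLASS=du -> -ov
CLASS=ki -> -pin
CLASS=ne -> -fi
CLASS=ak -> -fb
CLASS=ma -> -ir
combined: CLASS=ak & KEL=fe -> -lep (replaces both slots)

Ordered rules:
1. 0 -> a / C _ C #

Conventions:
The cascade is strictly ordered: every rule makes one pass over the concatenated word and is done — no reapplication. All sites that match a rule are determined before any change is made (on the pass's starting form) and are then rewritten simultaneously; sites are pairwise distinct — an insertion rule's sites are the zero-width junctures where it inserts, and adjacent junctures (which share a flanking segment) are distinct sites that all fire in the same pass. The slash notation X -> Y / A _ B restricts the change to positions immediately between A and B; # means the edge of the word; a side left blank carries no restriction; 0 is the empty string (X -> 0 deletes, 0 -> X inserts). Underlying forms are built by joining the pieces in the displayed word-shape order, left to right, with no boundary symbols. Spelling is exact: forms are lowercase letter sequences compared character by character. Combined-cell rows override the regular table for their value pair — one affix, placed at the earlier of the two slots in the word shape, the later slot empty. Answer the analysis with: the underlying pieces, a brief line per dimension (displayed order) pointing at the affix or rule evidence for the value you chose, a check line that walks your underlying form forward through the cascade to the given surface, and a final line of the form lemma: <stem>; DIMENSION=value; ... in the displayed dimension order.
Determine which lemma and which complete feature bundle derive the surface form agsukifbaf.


underlying: ag-suki-fb-f
NUM=ta - signalled by the affix ag-
KEL=pa - signalled by the affix -f
CLASS=ak - signalled by the affix -fb
check: agsukifbf -> agsukifbaf
lemma: suki; NUM=ta; KEL=pa; CLASS=ak


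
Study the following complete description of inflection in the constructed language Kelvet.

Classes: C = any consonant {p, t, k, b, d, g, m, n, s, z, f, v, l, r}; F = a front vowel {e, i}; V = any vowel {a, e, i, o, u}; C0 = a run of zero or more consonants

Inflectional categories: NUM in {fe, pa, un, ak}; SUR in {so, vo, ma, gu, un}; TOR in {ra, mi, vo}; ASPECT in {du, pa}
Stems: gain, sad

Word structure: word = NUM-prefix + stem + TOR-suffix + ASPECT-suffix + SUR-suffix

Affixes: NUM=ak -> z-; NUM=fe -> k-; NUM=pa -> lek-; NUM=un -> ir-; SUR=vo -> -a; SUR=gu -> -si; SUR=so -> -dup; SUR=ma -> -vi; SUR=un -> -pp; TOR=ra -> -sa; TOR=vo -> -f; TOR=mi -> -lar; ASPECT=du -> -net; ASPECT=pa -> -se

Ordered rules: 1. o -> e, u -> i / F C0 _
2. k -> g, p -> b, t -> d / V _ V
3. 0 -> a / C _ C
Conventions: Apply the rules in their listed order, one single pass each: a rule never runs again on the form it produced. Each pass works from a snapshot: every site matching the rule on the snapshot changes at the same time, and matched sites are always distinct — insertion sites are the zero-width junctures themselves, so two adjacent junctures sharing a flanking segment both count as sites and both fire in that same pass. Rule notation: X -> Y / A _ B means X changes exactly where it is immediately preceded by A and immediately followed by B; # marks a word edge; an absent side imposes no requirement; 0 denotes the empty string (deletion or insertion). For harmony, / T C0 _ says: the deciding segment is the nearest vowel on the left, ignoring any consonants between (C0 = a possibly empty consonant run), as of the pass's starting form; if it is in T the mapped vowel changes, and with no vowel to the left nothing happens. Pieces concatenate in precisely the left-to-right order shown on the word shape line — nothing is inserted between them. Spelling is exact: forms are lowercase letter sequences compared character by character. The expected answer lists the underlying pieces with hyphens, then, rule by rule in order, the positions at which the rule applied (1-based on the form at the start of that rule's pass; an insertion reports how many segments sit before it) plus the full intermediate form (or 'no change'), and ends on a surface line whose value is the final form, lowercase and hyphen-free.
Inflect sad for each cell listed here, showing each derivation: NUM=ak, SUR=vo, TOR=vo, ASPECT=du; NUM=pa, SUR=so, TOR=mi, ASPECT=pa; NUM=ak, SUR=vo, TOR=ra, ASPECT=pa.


cell NUM=ak, SUR=vo, TOR=vo, ASPECT=du:
underlying: z-sad-f-net-a
1. o -> e, u -> i / F C0 _: no change
2. k -> g, p -> b, t -> d / V _ V: fires at position(s) 8: zsadfneda
3. 0 -> a / C _ C: inserts after position(s) 1, 4, 5: zasadafaneda
surface: zasadafaneda

cell NUM=pa, SUR=so, TOR=mi, ASPECT=pa:
underlying: lek-sad-lar-se-dup
1. o -> e, u -> i / F C0 _: fires at position(s) 13: leksadlarsedip
2. k -> g, p -> b, t -> d / V _ V: no change
3. 0 -> a / C _ C: inserts after position(s) 3, 6, 9: lekasadalarasedip
surface: lekasadalarasedip

cell NUM=ak, SUR=vo, TOR=ra, ASPECT=pa:
underlying: z-sad-sa-se-a
1. o -> e, u -> i / F C0 _: no change
2. k -> g, p -> b, t -> d / V _ V: no change
3. 0 -> a / C _ C: inserts after position(s) 1, 4: zasadasasea
surface: zasadasasea


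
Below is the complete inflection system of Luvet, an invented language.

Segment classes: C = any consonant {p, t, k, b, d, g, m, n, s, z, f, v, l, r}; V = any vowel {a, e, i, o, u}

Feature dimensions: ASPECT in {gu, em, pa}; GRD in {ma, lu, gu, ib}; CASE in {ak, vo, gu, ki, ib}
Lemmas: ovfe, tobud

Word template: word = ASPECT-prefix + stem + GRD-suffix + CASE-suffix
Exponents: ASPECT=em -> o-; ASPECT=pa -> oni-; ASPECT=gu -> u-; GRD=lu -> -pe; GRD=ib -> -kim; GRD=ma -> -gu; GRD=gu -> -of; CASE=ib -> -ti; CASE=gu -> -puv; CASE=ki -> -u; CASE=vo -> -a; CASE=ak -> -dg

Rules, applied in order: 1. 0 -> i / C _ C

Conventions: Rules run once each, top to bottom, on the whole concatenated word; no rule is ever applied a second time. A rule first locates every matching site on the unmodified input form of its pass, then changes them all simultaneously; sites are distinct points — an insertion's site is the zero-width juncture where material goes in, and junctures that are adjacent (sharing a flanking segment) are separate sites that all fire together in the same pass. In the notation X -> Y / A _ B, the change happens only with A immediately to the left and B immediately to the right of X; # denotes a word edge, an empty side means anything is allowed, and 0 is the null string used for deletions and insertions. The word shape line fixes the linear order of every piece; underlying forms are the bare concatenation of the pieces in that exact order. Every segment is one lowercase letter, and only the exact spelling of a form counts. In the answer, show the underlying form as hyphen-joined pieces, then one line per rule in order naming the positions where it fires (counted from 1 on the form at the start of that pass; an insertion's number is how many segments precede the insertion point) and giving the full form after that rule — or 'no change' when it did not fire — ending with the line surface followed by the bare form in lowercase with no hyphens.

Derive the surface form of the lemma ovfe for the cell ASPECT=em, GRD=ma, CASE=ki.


underlying: o-ovfe-gu-u
1. 0 -> i / C _ C: inserts after position(s) 3: oovifeguu
surface: oovifeguu


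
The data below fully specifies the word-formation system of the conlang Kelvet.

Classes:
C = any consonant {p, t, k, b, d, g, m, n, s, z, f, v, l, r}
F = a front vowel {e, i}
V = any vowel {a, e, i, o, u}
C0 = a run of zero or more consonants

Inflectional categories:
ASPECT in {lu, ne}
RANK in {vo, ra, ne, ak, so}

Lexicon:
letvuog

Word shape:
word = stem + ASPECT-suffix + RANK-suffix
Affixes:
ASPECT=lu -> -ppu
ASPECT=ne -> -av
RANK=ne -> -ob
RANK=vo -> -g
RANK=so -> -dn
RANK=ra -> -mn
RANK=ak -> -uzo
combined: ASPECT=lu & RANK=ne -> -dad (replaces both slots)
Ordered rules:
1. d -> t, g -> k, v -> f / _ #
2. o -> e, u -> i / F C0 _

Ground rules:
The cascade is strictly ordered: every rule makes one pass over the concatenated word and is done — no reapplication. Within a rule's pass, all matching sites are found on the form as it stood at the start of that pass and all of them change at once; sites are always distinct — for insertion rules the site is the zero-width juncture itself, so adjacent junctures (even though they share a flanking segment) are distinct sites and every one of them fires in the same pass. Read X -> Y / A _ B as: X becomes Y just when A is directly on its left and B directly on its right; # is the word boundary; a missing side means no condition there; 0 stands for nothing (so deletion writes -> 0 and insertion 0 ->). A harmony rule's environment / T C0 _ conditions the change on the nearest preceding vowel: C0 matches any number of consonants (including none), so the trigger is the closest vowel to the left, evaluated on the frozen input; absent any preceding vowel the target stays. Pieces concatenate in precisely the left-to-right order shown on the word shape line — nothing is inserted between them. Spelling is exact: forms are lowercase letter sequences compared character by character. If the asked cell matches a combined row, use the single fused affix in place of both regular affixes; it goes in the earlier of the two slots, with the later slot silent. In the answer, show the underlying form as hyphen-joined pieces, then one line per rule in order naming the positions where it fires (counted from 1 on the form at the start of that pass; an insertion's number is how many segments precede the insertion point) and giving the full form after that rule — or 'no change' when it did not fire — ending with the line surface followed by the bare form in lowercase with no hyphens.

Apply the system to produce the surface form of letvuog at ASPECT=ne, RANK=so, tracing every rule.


underlying: letvuog-av-dn
1. d -> t, g -> k, v -> f / _ #: no change
2. o -> e, u -> i / F C0 _: fires at position(s) 5: letviogavdn
surface: letviogavdn


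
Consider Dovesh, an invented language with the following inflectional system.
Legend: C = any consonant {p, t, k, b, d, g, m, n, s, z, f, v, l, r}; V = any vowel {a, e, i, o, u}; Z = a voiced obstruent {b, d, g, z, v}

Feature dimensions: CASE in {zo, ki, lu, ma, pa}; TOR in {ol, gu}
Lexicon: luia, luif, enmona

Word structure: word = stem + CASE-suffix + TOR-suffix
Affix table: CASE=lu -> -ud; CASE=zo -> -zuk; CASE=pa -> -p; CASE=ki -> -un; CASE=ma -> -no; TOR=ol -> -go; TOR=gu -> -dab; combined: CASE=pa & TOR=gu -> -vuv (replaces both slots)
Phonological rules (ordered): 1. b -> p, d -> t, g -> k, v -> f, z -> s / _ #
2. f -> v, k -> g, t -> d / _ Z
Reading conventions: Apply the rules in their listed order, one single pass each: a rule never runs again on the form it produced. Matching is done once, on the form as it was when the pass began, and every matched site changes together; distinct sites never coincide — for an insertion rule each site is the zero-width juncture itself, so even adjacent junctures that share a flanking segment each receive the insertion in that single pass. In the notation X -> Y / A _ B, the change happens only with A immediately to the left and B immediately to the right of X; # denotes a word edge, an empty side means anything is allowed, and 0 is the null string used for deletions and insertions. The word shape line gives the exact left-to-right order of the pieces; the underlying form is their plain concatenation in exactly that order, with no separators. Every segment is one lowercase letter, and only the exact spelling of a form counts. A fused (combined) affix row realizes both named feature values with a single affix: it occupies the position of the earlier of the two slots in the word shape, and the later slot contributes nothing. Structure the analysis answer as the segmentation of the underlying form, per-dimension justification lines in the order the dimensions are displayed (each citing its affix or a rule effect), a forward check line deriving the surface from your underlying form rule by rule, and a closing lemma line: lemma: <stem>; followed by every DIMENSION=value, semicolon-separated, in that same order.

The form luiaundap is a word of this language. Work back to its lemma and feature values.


underlying: luia-un-dab
CASE=ki - signalled by the affix -un
TOR=gu - signalled by the affix -dab
check: luiaundab -> luiaundap -> luiaundap
lemma: luia; CASE=ki; TOR=gu


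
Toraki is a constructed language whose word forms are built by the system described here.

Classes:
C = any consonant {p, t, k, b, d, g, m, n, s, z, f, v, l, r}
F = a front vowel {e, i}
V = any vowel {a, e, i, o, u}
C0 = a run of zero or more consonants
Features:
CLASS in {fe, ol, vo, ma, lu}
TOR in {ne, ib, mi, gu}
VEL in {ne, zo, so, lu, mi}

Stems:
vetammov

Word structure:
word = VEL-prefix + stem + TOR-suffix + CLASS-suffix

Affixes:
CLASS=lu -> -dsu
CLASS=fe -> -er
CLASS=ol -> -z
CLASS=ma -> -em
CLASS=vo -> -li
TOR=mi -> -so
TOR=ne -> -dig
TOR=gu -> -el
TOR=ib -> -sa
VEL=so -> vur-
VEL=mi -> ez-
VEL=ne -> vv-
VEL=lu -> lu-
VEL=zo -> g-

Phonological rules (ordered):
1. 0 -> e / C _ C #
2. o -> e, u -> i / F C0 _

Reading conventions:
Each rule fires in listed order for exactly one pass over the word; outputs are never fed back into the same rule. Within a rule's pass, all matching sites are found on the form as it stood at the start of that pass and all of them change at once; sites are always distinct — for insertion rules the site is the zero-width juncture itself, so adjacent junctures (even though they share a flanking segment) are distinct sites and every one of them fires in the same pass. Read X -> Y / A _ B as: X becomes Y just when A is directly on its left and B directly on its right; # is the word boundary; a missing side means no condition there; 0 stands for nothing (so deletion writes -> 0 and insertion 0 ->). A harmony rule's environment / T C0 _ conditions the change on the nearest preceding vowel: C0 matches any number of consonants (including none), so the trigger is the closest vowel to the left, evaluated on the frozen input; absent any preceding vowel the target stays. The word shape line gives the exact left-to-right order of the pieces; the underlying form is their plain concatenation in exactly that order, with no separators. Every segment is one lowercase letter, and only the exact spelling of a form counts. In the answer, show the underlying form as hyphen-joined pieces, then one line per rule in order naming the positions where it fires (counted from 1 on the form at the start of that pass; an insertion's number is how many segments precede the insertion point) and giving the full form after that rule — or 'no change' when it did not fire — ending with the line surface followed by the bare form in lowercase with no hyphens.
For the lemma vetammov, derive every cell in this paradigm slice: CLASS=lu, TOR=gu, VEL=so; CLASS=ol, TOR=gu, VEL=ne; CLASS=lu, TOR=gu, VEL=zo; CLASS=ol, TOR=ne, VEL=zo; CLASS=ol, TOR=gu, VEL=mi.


cell CLASS=lu, TOR=gu, VEL=so:
underlying: vur-vetammov-el-dsu
1. 0 -> e / C _ C #: no change
2. o -> e, u -> i / F C0 _: fires at position(s) 16: vurvetammoveldsi
surface: vurvetammoveldsi

cell CLASS=ol, TOR=gu, VEL=ne:
underlying: vv-vetammov-el-z
1. 0 -> e / C _ C #: inserts after position(s) 12: vvvetammovelez
2. o -> e, u -> i / F C0 _: no change
surface: vvvetammovelez

cell CLASS=lu, TOR=gu, VEL=zo:
underlying: g-vetammov-el-dsu
1. 0 -> e / C _ C #: no change
2. o -> e, u -> i / F C0 _: fires at position(s) 14: gvetammoveldsi
surface: gvetammoveldsi

cell CLASS=ol, TOR=ne, VEL=zo:
underlying: g-vetammov-dig-z
1. 0 -> e / C _ C #: inserts after position(s) 12: gvetammovdigez
2. o -> e, u -> i / F C0 _: no change
surface: gvetammovdigez

cell CLASS=ol, TOR=gu, VEL=mi:
underlying: ez-vetammov-el-z
1. 0 -> e / C _ C #: inserts after position(s) 12: ezvetammovelez
2. o -> e, u -> i / F C0 _: no change
surface: ezvetammovelez
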